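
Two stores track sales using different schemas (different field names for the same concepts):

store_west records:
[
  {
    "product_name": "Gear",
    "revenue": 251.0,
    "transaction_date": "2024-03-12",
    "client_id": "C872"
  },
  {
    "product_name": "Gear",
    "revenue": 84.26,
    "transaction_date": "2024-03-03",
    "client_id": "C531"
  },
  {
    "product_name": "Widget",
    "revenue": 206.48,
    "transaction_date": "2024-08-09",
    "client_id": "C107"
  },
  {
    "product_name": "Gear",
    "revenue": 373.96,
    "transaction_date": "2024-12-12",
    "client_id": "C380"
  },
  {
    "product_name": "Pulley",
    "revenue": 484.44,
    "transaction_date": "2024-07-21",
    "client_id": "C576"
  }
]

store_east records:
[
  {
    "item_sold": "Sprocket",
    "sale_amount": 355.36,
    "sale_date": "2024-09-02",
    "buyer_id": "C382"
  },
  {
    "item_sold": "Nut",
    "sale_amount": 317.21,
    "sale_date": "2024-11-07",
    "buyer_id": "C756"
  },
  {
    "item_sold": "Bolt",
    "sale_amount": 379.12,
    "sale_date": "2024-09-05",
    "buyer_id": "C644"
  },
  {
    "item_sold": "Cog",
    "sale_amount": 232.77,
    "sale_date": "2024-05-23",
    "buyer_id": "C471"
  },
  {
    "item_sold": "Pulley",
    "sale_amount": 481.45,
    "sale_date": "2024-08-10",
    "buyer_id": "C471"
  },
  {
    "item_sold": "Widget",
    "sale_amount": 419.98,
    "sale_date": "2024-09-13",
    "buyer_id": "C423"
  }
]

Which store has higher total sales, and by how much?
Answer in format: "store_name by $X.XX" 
store_east by $785.75

Schema mapping: "revenue" (store_west) = "sale_amount" (store_east) = sale amount

Total for store_west: 1400.14
Total for store_east: 2185.89

Difference: |1400.14 - 2185.89| = 785.75
store_east has higher sales by $785.75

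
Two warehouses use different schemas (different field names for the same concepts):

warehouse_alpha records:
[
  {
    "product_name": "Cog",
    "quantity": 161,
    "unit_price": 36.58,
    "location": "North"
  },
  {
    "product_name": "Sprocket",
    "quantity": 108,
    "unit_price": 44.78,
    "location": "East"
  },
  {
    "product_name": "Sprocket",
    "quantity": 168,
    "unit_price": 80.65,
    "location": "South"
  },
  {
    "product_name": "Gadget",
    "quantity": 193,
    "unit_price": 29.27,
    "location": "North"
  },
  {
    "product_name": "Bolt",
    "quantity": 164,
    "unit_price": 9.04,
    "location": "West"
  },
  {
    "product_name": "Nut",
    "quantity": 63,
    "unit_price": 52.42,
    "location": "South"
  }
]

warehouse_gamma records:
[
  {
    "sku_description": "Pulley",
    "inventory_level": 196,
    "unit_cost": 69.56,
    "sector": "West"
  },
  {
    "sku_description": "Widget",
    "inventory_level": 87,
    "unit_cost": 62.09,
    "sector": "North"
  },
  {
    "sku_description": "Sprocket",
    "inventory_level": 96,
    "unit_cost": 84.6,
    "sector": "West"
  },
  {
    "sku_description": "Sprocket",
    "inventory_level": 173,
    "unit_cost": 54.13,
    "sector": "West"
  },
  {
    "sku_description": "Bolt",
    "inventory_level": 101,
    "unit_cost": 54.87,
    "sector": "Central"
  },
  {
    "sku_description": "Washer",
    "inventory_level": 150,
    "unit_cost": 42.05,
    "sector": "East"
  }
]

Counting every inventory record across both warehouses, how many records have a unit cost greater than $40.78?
9

Schema mapping: "unit_price" (warehouse_alpha) = "unit_cost" (warehouse_gamma) = unit cost

Records > $40.78 in warehouse_alpha: 3
Records > $40.78 in warehouse_gamma: 6

Total count: 3 + 6 = 9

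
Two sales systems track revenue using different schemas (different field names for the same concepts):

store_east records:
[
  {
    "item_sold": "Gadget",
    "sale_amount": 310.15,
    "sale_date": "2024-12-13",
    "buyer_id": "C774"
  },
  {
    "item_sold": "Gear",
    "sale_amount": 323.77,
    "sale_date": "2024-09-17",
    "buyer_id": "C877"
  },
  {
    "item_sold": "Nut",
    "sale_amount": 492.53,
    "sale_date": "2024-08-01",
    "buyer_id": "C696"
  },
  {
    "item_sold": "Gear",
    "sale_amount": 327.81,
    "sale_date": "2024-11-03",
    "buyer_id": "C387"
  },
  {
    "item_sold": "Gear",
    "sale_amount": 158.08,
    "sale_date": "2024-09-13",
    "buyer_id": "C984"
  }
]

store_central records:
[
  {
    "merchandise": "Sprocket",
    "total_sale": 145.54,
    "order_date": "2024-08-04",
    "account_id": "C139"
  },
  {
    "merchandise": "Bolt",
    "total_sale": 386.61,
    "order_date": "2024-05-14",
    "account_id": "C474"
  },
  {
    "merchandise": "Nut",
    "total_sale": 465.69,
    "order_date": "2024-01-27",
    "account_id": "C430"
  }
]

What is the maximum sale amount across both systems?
492.53

Reconcile: "sale_amount" (store_east) = "total_sale" (store_central) = sale amount

Maximum in store_east: 492.53
Maximum in store_central: 465.69

Overall maximum: max(492.53, 465.69) = 492.53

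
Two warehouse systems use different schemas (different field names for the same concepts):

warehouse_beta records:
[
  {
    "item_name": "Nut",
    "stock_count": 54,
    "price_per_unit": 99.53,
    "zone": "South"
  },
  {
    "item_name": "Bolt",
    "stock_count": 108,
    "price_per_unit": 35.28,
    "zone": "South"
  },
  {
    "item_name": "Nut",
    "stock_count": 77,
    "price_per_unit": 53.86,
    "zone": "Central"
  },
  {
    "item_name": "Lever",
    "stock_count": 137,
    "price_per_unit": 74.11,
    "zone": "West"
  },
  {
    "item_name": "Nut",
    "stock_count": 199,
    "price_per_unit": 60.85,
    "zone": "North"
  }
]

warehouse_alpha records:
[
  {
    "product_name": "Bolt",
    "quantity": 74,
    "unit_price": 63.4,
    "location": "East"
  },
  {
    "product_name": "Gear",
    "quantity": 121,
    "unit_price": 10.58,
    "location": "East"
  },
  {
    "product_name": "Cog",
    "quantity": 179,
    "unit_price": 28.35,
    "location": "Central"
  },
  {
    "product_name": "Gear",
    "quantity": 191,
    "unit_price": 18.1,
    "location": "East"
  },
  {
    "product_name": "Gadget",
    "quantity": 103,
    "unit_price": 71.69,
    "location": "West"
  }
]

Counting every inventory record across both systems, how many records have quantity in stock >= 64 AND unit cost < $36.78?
4

Schema mappings:
- "stock_count" (warehouse_beta) = "quantity" (warehouse_alpha) = quantity
- "price_per_unit" (warehouse_beta) = "unit_price" (warehouse_alpha) = unit cost

Records meeting both conditions in warehouse_beta: 1
Records meeting both conditions in warehouse_alpha: 3

Total: 1 + 3 = 4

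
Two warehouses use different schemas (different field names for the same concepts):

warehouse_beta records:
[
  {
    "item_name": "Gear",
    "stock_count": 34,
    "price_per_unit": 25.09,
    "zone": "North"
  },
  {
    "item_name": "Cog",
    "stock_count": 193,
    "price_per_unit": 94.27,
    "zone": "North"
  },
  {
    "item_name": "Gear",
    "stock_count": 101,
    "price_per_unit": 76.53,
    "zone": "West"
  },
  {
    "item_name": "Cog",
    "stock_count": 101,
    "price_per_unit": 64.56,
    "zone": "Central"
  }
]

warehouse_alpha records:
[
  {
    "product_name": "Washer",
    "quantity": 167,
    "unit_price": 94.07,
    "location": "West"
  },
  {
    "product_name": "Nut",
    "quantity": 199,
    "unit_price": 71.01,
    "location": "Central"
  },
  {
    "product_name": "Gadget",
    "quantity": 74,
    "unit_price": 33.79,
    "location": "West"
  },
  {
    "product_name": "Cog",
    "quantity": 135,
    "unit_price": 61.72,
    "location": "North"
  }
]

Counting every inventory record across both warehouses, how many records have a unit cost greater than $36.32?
6

Schema mapping: "price_per_unit" (warehouse_beta) = "unit_price" (warehouse_alpha) = unit cost

Records > $36.32 in warehouse_beta: 3
Records > $36.32 in warehouse_alpha: 3

Total count: 3 + 3 = 6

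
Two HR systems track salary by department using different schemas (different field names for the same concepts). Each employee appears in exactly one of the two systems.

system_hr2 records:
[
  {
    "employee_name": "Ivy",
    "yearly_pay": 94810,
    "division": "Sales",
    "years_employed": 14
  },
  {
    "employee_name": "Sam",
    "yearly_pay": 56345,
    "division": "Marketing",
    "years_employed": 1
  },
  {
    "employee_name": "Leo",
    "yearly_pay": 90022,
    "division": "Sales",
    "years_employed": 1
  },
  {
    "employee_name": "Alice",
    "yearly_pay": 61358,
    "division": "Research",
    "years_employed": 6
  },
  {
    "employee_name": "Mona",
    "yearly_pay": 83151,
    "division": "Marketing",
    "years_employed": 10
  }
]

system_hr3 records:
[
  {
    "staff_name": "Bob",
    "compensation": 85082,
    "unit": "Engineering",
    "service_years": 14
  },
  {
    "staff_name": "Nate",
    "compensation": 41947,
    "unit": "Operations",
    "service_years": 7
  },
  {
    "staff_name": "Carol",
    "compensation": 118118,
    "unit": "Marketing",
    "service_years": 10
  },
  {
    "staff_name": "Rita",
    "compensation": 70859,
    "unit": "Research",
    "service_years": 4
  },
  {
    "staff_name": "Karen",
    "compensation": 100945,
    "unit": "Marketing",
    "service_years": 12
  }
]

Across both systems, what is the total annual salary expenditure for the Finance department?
0

Schema mappings:
- "division" (system_hr2) = "unit" (system_hr3) = department
- "yearly_pay" (system_hr2) = "compensation" (system_hr3) = salary

Finance salaries from system_hr2: 0
Finance salaries from system_hr3: 0

Total: 0 + 0 = 0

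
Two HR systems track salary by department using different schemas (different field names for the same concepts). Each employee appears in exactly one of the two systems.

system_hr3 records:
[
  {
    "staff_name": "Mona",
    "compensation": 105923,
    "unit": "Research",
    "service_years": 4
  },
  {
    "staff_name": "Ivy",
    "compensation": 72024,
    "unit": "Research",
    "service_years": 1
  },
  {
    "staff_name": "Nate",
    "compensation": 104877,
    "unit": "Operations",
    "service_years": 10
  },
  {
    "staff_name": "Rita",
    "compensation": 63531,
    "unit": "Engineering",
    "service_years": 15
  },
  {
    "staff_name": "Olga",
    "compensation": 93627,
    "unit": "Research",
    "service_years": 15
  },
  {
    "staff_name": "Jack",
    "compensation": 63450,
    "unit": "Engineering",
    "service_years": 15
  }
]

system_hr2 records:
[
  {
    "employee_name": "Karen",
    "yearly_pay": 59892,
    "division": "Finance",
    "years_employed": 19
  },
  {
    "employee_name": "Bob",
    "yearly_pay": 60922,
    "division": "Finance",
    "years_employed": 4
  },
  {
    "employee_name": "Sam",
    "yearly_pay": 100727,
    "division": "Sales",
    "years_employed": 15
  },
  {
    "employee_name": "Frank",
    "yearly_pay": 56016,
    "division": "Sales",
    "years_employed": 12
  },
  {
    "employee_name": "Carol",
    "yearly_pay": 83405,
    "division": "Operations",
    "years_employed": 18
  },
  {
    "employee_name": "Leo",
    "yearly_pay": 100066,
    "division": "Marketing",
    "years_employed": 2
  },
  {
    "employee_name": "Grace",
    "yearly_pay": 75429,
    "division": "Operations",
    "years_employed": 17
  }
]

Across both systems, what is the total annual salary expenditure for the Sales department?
156743

Schema mappings:
- "unit" (system_hr3) = "division" (system_hr2) = department
- "compensation" (system_hr3) = "yearly_pay" (system_hr2) = salary

Sales salaries from system_hr3: 0
Sales salaries from system_hr2: 156743

Total: 0 + 156743 = 156743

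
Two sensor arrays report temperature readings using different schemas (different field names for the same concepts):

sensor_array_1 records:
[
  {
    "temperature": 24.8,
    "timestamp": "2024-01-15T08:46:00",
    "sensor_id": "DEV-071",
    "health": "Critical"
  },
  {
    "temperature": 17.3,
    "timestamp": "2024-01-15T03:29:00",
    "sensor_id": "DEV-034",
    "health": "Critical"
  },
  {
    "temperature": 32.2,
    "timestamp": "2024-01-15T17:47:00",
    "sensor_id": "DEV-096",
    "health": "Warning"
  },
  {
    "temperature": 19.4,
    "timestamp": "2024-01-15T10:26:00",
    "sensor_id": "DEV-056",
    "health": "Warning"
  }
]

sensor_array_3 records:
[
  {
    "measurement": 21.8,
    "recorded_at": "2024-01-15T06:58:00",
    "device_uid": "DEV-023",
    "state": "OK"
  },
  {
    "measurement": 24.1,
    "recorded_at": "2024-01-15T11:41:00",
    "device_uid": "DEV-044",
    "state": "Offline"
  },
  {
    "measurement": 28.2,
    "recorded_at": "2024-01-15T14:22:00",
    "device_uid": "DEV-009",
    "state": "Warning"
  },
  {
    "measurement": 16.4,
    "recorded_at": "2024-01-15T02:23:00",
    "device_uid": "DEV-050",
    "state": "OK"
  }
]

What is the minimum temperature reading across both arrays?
16.4

Schema mapping: "temperature" (sensor_array_1) = "measurement" (sensor_array_3) = temperature reading

Minimum in sensor_array_1: 17.3
Minimum in sensor_array_3: 16.4

Overall minimum: min(17.3, 16.4) = 16.4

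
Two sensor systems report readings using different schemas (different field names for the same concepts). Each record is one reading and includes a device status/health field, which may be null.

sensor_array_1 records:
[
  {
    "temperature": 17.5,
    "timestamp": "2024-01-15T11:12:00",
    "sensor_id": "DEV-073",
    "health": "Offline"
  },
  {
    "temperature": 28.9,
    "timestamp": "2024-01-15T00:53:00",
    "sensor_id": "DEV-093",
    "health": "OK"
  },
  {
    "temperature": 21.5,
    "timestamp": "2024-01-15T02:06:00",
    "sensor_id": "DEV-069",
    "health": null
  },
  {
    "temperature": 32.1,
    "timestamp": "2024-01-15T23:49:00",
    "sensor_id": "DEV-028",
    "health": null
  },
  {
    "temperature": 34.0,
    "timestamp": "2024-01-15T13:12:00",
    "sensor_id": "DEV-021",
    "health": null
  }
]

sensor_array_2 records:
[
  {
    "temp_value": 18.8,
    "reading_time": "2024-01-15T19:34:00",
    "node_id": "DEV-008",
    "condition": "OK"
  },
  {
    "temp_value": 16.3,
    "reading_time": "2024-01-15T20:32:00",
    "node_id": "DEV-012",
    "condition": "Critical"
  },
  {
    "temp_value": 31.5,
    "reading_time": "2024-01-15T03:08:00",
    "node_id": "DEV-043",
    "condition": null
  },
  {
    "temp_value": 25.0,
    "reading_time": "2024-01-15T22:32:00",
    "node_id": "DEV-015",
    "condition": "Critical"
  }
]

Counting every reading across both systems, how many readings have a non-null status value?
5

Schema mapping: "health" (sensor_array_1) = "condition" (sensor_array_2) = status

Non-null in sensor_array_1: 2
Non-null in sensor_array_2: 3

Total non-null: 2 + 3 = 5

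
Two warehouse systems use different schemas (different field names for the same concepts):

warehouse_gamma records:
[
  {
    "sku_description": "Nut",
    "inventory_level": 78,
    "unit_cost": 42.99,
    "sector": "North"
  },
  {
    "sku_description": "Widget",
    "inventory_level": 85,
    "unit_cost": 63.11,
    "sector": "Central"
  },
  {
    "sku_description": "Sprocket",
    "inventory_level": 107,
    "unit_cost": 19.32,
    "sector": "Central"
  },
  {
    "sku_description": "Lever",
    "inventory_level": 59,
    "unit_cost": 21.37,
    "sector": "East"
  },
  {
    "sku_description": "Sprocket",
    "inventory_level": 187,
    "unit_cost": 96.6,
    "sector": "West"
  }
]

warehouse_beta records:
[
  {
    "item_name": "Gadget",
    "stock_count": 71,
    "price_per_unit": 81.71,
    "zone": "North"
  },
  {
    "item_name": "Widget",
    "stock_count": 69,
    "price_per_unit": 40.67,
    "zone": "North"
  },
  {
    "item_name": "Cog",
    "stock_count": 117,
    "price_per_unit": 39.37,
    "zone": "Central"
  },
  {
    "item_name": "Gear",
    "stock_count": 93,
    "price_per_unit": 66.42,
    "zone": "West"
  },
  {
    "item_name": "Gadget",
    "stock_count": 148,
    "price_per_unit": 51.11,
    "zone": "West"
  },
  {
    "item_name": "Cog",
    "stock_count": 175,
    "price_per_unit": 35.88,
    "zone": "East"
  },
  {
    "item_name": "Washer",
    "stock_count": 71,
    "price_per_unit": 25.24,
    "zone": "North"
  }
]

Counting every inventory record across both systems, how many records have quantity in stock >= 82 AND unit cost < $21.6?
1

Schema mappings:
- "inventory_level" (warehouse_gamma) = "stock_count" (warehouse_beta) = quantity
- "unit_cost" (warehouse_gamma) = "price_per_unit" (warehouse_beta) = unit cost

Records meeting both conditions in warehouse_gamma: 1
Records meeting both conditions in warehouse_beta: 0

Total: 1 + 0 = 1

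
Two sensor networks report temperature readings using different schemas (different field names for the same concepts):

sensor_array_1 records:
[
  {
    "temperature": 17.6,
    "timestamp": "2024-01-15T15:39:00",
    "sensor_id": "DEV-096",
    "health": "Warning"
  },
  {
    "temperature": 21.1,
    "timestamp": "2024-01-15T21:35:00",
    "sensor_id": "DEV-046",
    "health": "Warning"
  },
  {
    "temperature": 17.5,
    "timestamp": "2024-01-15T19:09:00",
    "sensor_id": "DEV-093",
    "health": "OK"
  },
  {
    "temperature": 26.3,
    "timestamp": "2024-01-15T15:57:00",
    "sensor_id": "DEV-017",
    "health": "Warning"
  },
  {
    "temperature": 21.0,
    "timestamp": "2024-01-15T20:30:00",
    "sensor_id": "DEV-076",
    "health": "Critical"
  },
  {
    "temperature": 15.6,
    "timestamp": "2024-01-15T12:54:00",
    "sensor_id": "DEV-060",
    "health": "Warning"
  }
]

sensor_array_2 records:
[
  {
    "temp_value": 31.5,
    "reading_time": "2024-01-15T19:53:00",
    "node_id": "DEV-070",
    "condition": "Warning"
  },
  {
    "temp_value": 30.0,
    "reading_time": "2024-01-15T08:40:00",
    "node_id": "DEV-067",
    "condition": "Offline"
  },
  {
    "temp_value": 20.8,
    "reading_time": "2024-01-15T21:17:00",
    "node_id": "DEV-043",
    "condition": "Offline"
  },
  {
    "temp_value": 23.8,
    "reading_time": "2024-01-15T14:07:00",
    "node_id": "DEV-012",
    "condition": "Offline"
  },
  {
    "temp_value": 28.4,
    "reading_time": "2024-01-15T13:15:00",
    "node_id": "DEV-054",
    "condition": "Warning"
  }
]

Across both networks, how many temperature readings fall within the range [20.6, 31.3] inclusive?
7

Schema mapping: "temperature" (sensor_array_1) = "temp_value" (sensor_array_2) = temperature

Readings in [20.6, 31.3] from sensor_array_1: 3
Readings in [20.6, 31.3] from sensor_array_2: 4

Total count: 3 + 4 = 7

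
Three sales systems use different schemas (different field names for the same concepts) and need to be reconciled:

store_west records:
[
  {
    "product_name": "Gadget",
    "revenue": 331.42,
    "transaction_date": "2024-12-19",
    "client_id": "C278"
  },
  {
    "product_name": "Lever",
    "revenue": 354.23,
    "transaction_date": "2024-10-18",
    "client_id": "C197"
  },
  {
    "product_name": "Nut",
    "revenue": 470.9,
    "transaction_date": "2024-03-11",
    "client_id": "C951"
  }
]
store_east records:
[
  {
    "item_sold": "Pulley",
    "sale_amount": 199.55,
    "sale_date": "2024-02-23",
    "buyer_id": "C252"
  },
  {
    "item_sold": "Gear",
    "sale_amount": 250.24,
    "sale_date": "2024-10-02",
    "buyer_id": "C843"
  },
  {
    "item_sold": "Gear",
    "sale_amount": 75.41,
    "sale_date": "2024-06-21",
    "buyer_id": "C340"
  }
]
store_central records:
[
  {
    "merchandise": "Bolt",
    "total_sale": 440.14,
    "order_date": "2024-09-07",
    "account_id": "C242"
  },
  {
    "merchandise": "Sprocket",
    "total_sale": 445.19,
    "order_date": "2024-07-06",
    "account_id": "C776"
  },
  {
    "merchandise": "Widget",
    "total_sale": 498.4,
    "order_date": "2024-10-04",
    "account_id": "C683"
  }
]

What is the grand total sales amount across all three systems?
3065.48

Schema reconciliation - all amount fields map to sale amount:

store_west (revenue): 1156.55
store_east (sale_amount): 525.2
store_central (total_sale): 1383.73

Grand total: 3065.48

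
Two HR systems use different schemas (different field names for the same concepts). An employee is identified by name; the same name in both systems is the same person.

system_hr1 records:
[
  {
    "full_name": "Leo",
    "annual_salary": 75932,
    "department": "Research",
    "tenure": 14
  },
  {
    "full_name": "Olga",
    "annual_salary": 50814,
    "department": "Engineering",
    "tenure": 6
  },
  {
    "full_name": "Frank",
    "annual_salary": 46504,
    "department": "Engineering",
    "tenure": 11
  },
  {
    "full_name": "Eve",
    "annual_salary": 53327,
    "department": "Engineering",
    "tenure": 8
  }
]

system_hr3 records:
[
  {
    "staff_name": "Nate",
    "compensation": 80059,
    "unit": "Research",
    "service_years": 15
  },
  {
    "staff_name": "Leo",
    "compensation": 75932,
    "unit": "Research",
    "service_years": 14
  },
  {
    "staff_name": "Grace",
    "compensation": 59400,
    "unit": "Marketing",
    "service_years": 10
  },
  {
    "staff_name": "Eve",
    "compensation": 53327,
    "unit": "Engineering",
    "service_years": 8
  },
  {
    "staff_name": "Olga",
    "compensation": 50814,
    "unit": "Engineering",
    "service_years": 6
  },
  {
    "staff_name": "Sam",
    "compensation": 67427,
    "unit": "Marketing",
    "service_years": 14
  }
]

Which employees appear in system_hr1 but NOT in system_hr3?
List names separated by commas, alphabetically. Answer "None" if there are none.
Frank

Schema mapping: "full_name" (system_hr1) = "staff_name" (system_hr3) = employee name

Names in system_hr1: ['Eve', 'Frank', 'Leo', 'Olga']
Names in system_hr3: ['Eve', 'Grace', 'Leo', 'Nate', 'Olga', 'Sam']

In system_hr1 but not system_hr3: ['Frank']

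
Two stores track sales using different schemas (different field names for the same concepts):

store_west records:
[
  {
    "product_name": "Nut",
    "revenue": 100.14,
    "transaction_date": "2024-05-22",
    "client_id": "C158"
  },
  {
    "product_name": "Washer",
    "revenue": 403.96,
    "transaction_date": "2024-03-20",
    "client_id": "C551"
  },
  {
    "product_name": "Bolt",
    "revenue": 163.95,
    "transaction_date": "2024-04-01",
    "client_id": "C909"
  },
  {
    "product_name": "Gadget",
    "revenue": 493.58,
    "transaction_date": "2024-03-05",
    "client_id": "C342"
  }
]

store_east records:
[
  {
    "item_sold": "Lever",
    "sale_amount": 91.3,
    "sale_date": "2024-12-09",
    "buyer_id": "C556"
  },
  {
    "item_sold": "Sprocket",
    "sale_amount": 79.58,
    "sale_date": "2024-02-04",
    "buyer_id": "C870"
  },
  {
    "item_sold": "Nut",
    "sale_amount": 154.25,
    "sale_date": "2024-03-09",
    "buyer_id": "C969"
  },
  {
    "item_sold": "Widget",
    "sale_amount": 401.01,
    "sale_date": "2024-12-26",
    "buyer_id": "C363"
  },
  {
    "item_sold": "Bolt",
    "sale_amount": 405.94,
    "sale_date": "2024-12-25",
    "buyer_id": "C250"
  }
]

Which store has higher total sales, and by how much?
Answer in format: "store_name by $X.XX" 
store_west by $29.55

Schema mapping: "revenue" (store_west) = "sale_amount" (store_east) = sale amount

Total for store_west: 1161.63
Total for store_east: 1132.08

Difference: |1161.63 - 1132.08| = 29.55
store_west has higher sales by $29.55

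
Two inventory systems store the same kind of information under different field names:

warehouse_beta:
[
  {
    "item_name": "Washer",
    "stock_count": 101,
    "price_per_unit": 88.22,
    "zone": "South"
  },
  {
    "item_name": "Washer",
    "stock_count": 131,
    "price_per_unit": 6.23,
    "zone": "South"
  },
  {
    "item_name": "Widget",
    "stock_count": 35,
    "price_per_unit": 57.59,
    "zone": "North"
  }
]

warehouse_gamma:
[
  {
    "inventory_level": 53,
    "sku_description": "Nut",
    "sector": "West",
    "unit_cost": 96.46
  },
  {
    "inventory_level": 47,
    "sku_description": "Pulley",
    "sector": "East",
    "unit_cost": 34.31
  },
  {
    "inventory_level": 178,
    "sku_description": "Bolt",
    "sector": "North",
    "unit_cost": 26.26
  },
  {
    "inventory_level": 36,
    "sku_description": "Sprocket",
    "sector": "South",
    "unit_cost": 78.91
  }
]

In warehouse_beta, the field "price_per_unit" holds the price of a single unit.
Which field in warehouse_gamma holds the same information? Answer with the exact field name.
unit_cost

In warehouse_beta, "price_per_unit" holds the price of a single unit.
The fields in warehouse_gamma are: "inventory_level", "sku_description", "sector", "unit_cost".
"unit_cost" is the match: the name refers to the same concept and its values are decimal currency amounts (e.g. 96.46, 34.31).
The other fields ("inventory_level", "sku_description", "sector") hold different kinds of data.

So "price_per_unit" in warehouse_beta corresponds to "unit_cost" in warehouse_gamma.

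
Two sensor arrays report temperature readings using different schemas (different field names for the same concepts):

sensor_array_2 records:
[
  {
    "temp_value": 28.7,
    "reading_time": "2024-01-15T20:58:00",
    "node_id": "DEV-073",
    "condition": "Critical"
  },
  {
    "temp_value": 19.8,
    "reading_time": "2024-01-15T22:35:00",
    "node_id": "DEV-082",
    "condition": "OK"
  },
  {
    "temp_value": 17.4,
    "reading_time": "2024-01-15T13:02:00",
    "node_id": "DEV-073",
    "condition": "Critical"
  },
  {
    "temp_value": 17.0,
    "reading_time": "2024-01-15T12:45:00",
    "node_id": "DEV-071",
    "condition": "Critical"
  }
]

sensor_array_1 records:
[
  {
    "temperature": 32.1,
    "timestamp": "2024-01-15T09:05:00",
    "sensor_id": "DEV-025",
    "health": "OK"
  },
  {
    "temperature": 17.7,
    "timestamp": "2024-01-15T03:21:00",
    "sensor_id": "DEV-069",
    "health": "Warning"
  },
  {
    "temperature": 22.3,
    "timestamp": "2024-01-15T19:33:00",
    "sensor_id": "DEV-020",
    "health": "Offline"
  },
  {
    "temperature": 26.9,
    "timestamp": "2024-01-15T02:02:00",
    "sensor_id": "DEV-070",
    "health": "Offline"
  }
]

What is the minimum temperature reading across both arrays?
17.0

Schema mapping: "temp_value" (sensor_array_2) = "temperature" (sensor_array_1) = temperature reading

Minimum in sensor_array_2: 17.0
Minimum in sensor_array_1: 17.7

Overall minimum: min(17.0, 17.7) = 17.0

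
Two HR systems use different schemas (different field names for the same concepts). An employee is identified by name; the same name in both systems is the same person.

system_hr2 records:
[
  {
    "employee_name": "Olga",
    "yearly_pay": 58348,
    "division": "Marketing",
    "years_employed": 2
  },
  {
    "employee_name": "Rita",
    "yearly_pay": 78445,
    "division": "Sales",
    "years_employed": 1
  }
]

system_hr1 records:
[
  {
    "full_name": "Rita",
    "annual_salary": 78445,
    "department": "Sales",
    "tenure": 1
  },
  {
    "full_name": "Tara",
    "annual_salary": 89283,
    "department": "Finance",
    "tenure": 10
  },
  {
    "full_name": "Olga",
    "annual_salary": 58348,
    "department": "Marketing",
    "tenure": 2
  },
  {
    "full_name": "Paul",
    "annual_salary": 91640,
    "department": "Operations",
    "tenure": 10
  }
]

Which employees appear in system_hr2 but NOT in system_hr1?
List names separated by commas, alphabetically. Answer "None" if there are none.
None

Schema mapping: "employee_name" (system_hr2) = "full_name" (system_hr1) = employee name

Names in system_hr2: ['Olga', 'Rita']
Names in system_hr1: ['Olga', 'Paul', 'Rita', 'Tara']

In system_hr2 but not system_hr1: None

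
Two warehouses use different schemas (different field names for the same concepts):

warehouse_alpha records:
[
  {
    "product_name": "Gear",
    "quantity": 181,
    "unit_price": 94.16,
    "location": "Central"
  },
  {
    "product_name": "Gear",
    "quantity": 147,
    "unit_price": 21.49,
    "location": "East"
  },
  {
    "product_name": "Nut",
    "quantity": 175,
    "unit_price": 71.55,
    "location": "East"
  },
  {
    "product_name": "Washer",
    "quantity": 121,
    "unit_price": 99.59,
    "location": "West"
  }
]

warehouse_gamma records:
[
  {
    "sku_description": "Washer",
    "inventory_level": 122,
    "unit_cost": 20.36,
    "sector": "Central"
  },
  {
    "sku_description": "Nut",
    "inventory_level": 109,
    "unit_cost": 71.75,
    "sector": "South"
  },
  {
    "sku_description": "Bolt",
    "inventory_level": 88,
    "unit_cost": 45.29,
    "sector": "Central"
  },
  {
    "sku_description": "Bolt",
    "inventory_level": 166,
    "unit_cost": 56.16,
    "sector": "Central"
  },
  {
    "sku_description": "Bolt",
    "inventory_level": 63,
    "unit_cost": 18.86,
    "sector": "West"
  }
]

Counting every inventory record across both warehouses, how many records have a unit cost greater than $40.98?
6

Schema mapping: "unit_price" (warehouse_alpha) = "unit_cost" (warehouse_gamma) = unit cost

Records > $40.98 in warehouse_alpha: 3
Records > $40.98 in warehouse_gamma: 3

Total count: 3 + 3 = 6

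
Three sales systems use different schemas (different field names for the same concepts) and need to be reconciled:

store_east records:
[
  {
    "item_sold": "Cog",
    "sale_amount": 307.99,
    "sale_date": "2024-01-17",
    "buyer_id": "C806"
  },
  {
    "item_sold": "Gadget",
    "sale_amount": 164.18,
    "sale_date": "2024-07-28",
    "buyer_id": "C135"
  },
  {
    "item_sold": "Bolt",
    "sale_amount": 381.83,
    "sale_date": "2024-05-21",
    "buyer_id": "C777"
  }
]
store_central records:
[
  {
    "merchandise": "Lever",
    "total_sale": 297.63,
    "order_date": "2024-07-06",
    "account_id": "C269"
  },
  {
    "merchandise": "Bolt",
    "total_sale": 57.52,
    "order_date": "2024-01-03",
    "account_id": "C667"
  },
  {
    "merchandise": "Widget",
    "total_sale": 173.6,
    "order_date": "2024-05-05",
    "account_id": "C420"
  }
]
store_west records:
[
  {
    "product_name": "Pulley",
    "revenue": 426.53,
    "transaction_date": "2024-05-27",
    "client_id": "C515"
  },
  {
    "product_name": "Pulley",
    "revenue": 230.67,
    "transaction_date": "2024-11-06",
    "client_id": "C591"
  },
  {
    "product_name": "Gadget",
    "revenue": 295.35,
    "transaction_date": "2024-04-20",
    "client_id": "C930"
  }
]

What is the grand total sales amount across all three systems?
2335.3

Schema reconciliation - all amount fields map to sale amount:

store_east (sale_amount): 854.0
store_central (total_sale): 528.75
store_west (revenue): 952.55

Grand total: 2335.3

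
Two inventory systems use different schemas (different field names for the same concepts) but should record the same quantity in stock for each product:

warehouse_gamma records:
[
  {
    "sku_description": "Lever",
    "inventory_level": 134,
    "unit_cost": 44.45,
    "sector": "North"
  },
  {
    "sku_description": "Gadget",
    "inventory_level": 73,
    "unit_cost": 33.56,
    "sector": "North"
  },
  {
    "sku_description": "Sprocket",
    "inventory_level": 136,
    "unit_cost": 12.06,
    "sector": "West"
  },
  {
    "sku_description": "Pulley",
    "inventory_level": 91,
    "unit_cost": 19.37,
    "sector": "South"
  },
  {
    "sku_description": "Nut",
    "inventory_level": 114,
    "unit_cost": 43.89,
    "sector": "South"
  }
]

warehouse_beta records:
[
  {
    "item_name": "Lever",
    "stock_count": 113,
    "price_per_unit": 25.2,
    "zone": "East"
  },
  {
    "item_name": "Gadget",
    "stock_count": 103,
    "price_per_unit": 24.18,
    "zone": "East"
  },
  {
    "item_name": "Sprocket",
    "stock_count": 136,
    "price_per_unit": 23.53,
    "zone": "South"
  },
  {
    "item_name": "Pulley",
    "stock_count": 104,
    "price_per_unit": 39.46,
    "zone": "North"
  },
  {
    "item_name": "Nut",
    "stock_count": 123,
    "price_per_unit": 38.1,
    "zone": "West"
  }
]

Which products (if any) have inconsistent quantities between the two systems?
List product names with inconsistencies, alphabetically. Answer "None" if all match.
Gadget, Lever, Nut, Pulley

Schema mappings:
- "sku_description" (warehouse_gamma) = "item_name" (warehouse_beta) = product name
- "inventory_level" (warehouse_gamma) = "stock_count" (warehouse_beta) = quantity

Comparison:
  Lever: 134 vs 113 - MISMATCH
  Gadget: 73 vs 103 - MISMATCH
  Sprocket: 136 vs 136 - MATCH
  Pulley: 91 vs 104 - MISMATCH
  Nut: 114 vs 123 - MISMATCH

Products with inconsistencies: Gadget, Lever, Nut, Pulley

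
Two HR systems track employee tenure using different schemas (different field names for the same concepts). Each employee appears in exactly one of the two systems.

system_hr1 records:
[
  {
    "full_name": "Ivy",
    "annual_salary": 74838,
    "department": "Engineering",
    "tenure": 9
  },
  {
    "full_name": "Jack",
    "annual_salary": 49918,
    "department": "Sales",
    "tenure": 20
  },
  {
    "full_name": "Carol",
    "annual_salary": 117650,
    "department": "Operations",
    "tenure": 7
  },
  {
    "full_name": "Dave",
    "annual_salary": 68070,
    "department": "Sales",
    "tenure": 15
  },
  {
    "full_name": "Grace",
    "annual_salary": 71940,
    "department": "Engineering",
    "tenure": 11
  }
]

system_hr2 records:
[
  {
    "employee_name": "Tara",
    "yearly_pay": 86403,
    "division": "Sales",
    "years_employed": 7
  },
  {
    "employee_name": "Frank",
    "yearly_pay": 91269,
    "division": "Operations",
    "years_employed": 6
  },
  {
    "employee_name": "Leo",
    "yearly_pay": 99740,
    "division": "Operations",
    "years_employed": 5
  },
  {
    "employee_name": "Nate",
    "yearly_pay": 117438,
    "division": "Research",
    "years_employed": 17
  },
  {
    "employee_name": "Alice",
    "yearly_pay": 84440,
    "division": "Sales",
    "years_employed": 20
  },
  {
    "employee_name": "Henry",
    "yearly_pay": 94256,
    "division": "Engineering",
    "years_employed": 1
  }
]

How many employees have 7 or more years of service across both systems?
8

Reconcile schemas: "tenure" (system_hr1) = "years_employed" (system_hr2) = years of service

From system_hr1: 5 employees with >= 7 years
From system_hr2: 3 employees with >= 7 years

Total: 5 + 3 = 8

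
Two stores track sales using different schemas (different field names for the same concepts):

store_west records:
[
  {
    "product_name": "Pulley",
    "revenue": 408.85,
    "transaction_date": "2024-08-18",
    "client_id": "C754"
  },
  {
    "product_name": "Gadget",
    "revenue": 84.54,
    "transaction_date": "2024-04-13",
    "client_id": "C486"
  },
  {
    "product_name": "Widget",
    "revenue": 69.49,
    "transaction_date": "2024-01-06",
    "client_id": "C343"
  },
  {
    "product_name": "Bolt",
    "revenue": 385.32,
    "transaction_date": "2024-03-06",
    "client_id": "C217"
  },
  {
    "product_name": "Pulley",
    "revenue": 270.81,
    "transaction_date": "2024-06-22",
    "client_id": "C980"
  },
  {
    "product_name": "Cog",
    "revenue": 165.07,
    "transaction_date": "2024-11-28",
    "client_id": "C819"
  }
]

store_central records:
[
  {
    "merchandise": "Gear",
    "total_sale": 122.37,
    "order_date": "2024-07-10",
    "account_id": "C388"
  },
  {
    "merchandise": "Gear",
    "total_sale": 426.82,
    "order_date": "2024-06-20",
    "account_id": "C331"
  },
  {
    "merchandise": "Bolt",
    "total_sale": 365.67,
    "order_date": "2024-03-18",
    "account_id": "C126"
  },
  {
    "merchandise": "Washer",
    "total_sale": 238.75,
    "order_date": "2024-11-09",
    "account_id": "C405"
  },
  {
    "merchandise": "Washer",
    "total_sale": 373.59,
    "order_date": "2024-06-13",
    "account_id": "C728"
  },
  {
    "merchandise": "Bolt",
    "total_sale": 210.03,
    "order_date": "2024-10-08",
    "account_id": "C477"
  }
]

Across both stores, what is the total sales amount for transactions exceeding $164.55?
2844.91

Schema mapping: "revenue" (store_west) = "total_sale" (store_central) = sale amount

Sum of sales > $164.55 in store_west: 1230.05
Sum of sales > $164.55 in store_central: 1614.86

Total: 1230.05 + 1614.86 = 2844.91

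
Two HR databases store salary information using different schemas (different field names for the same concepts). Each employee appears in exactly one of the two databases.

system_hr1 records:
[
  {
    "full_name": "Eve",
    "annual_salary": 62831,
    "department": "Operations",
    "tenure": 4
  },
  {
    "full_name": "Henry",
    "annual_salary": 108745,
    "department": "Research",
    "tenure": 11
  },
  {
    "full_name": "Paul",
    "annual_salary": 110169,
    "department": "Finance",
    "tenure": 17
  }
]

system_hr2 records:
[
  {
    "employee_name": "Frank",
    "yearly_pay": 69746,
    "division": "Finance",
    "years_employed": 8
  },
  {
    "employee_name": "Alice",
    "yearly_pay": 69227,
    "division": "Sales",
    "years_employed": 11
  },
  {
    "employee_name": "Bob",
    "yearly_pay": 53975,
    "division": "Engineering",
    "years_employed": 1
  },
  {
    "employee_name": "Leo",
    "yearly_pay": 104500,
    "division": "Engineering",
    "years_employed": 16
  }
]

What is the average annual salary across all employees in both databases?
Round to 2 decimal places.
82741.86

Schema mapping: "annual_salary" (system_hr1) = "yearly_pay" (system_hr2) = annual salary

All salaries: [62831, 108745, 110169, 69746, 69227, 53975, 104500]
Sum: 579193
Count: 7
Average: 579193 / 7 = 82741.86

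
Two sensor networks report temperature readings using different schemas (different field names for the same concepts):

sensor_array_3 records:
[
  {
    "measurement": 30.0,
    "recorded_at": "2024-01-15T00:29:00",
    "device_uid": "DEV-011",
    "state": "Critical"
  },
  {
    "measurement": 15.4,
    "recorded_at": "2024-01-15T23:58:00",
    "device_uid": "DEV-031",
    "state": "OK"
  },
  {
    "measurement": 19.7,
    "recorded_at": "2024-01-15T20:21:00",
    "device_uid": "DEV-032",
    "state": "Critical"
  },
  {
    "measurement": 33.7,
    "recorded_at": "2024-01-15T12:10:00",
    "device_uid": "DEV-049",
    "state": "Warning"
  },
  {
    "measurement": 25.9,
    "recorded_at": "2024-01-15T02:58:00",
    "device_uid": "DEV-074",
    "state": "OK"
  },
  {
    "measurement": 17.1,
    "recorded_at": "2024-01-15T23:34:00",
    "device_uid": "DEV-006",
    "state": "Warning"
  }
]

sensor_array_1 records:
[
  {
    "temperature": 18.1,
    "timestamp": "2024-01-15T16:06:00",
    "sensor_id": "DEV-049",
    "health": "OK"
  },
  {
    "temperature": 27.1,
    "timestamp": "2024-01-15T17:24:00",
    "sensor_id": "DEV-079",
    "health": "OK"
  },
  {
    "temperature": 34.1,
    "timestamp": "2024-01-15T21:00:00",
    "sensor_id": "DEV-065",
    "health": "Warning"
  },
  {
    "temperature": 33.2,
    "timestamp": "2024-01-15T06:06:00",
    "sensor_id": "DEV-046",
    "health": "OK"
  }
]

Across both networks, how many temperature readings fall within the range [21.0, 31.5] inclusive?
3

Schema mapping: "measurement" (sensor_array_3) = "temperature" (sensor_array_1) = temperature

Readings in [21.0, 31.5] from sensor_array_3: 2
Readings in [21.0, 31.5] from sensor_array_1: 1

Total count: 2 + 1 = 3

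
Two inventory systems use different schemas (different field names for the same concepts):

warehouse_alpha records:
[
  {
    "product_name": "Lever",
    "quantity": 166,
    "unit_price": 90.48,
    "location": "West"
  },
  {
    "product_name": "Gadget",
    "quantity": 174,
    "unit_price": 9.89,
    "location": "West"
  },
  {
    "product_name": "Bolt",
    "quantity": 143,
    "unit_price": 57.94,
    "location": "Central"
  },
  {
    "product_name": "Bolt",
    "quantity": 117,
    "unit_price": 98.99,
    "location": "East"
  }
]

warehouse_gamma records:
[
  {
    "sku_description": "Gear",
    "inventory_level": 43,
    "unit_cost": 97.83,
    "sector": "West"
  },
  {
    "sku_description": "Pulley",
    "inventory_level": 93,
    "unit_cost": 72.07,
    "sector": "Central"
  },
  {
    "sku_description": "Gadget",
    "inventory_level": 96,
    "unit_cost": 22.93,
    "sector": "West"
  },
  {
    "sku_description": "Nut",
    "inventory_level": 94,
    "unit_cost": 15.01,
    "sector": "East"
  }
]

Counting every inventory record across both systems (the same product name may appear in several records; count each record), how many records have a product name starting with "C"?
0

Schema mapping: "product_name" (warehouse_alpha) = "sku_description" (warehouse_gamma) = product name

Records with product name starting with "C" in warehouse_alpha: 0
Records with product name starting with "C" in warehouse_gamma: 0

Total: 0 + 0 = 0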